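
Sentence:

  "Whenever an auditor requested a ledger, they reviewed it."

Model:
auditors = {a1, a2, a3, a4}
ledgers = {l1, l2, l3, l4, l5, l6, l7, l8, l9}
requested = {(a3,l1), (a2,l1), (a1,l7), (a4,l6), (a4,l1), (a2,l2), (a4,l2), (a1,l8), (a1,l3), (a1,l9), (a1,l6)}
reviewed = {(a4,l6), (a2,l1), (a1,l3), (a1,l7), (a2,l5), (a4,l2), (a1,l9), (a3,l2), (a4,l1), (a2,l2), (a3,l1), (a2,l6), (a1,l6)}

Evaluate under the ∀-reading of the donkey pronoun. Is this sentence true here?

False

"it" takes "a ledger" as antecedent — a donkey pronoun bound across the clause boundary.
Strong reading: for every (a,l) with requested(a,l), reviewed(a,l).
Restrictor pairs: (a1,l3) ✓  (a1,l6) ✓  (a1,l7) ✓  (a1,l8) ✗  (a1,l9) ✓  (a2,l1) ✓  (a2,l2) ✓  (a3,l1) ✓  (a4,l1) ✓  (a4,l2) ✓  (a4,l6) ✓
Counterexample: (a1,l8) is in requested but fails the scope.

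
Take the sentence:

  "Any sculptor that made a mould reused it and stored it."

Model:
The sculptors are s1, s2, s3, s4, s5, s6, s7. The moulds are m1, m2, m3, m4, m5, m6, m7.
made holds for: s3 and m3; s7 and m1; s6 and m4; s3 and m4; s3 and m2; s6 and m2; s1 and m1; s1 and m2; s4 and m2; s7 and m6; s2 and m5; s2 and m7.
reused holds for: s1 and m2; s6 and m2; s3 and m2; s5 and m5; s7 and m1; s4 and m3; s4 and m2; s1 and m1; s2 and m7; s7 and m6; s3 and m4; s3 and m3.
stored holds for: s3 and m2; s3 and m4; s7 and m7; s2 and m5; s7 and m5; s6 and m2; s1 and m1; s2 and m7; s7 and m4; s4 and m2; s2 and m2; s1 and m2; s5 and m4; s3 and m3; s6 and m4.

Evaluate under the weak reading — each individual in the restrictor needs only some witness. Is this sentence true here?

"it" takes "a mould" as antecedent — a donkey pronoun bound across the clause boundary.
Weak reading: every sculptor s with some made-mould has at least one made-mould m such that reused(s,m) ∧ stored(s,m).
Per sculptor: s1:✓  s2:✓  s3:✓  s4:✓  s6:✓  s7:✗
s7 has no witness among its made-moulds.

False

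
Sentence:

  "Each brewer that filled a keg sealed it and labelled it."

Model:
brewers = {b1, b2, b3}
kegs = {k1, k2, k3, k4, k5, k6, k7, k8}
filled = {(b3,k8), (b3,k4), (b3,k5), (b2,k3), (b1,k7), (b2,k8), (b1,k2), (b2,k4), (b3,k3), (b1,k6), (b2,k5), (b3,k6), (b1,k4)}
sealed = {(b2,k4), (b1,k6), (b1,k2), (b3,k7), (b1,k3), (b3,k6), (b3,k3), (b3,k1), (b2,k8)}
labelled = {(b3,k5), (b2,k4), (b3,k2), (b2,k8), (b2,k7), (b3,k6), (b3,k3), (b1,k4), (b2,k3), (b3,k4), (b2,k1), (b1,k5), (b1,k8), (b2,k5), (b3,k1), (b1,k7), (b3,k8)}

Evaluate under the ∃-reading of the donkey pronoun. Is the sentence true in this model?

"it" takes "a keg" as antecedent — a donkey pronoun bound across the clause boundary.
Weak reading: every brewer b with some filled-keg has at least one filled-keg k such that sealed(b,k) ∧ labelled(b,k).
Per brewer: b1:✗  b2:✓  b3:✓
b1 has no witness among its filled-kegs.

False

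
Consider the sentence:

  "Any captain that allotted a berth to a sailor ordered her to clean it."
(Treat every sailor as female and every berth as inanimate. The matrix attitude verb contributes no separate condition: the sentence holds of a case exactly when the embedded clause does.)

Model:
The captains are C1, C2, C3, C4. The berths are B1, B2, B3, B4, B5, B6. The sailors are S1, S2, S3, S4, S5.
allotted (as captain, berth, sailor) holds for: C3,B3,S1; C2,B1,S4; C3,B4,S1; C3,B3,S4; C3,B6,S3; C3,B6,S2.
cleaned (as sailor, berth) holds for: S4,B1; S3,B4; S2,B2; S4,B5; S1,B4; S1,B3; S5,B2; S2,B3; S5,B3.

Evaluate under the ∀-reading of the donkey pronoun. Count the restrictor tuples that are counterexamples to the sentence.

3

"her" takes "a sailor" as antecedent and "it" takes "a berth"; both are donkey pronouns co-varying with the restrictor.
Strong reading: for every (c,b,s) with allotted(c,b,s), cleaned(s,b).
Restrictor triples: (C2,B1,S4)→cleaned(S4,B1) ✓  (C3,B3,S1)→cleaned(S1,B3) ✓  (C3,B3,S4)→cleaned(S4,B3) ✗  (C3,B4,S1)→cleaned(S1,B4) ✓  (C3,B6,S2)→cleaned(S2,B6) ✗  (C3,B6,S3)→cleaned(S3,B6) ✗
Counterexamples (restrictor triples failing the scope): 3.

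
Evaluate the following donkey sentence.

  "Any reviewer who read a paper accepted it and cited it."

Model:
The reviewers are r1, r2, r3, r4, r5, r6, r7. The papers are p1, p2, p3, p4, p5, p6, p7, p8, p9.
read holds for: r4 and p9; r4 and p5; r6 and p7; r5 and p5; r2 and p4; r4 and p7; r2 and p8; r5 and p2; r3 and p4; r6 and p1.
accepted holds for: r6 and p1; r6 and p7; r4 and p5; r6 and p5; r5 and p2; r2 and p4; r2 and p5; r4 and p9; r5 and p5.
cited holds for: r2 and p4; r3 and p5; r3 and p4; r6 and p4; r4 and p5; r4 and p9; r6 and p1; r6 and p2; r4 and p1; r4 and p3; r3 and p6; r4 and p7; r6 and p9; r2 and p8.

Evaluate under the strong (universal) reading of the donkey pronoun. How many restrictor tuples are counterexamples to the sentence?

6

"it" takes "a paper" as antecedent — a donkey pronoun bound across the clause boundary.
Strong reading: for every (r,p) with read(r,p), accepted(r,p) ∧ cited(r,p).
Restrictor pairs: (r2,p4) ✓  (r2,p8) ✗  (r3,p4) ✗  (r4,p5) ✓  (r4,p7) ✗  (r4,p9) ✓  (r5,p2) ✗  (r5,p5) ✗  (r6,p1) ✓  (r6,p7) ✗
Counterexamples (restrictor pairs failing the scope): 6.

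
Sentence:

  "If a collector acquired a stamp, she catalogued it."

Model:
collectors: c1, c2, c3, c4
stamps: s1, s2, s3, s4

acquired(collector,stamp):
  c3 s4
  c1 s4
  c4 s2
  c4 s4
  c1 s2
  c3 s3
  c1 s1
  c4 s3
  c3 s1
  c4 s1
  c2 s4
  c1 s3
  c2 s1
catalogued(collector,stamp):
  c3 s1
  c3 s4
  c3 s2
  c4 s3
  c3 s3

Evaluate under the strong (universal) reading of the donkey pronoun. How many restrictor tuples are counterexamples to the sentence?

9

"it" takes "a stamp" as antecedent — a donkey pronoun bound across the clause boundary.
Strong reading: for every (c,s) with acquired(c,s), catalogued(c,s).
Restrictor pairs: (c1,s1) ✗  (c1,s2) ✗  (c1,s3) ✗  (c1,s4) ✗  (c2,s1) ✗  (c2,s4) ✗  (c3,s1) ✓  (c3,s3) ✓  (c3,s4) ✓  (c4,s1) ✗  (c4,s2) ✗  (c4,s3) ✓  (c4,s4) ✗
Counterexamples (restrictor pairs failing the scope): 9.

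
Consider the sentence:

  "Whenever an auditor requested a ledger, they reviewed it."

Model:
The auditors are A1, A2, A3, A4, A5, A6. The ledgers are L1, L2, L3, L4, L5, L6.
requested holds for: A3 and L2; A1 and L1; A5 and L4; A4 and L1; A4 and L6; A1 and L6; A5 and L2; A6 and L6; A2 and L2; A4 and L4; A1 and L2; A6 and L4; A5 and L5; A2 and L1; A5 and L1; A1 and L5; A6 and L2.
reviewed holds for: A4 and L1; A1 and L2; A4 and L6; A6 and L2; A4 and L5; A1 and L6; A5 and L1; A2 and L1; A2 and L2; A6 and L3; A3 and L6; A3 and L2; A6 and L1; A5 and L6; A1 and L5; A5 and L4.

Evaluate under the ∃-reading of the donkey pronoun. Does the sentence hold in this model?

"it" takes "a ledger" as antecedent — a donkey pronoun bound across the clause boundary.
Weak reading: every auditor a with some requested-ledger has at least one requested-ledger l such that reviewed(a,l).
Per auditor: A1:✓  A2:✓  A3:✓  A4:✓  A5:✓  A6:✓
Every auditor in the restrictor has a witness.

True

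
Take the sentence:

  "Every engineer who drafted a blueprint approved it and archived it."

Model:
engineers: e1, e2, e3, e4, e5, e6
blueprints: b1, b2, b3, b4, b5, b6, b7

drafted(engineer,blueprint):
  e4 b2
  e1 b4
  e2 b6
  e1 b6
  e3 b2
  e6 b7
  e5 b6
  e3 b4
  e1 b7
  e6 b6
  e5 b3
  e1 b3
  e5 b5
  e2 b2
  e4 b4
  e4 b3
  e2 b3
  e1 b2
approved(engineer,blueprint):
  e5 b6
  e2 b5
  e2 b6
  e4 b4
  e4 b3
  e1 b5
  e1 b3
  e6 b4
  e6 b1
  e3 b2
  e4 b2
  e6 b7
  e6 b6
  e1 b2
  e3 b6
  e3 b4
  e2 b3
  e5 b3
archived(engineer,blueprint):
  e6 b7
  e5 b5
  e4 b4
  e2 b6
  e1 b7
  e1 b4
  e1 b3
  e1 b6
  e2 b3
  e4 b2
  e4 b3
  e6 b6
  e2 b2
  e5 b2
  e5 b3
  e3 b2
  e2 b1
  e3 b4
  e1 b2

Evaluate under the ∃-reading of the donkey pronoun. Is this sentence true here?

True

"it" takes "a blueprint" as antecedent — a donkey pronoun bound across the clause boundary.
Weak reading: every engineer e with some drafted-blueprint has at least one drafted-blueprint b such that approved(e,b) ∧ archived(e,b).
Per engineer: e1:✓  e2:✓  e3:✓  e4:✓  e5:✓  e6:✓
Every engineer in the restrictor has a witness.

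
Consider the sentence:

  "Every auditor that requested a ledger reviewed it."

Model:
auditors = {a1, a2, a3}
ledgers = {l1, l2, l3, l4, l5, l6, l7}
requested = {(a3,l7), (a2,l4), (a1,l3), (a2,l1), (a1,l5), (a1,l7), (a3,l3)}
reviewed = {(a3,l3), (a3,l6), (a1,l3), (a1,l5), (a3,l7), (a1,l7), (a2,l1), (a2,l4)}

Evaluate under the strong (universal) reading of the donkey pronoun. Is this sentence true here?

"it" takes "a ledger" as antecedent — a donkey pronoun bound across the clause boundary.
Strong reading: for every (a,l) with requested(a,l), reviewed(a,l).
Restrictor pairs: (a1,l3) ✓  (a1,l5) ✓  (a1,l7) ✓  (a2,l1) ✓  (a2,l4) ✓  (a3,l3) ✓  (a3,l7) ✓
Every restrictor pair satisfies the scope.

True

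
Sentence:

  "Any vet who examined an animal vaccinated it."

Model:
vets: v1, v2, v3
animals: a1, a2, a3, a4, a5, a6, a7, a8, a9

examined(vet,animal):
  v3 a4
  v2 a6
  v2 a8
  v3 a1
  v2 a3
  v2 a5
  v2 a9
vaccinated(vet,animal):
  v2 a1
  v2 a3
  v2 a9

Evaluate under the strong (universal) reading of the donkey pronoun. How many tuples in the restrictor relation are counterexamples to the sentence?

5

"it" takes "an animal" as antecedent — a donkey pronoun bound across the clause boundary.
Strong reading: for every (v,a) with examined(v,a), vaccinated(v,a).
Restrictor pairs: (v2,a3) ✓  (v2,a5) ✗  (v2,a6) ✗  (v2,a8) ✗  (v2,a9) ✓  (v3,a1) ✗  (v3,a4) ✗
Counterexamples (restrictor pairs failing the scope): 5.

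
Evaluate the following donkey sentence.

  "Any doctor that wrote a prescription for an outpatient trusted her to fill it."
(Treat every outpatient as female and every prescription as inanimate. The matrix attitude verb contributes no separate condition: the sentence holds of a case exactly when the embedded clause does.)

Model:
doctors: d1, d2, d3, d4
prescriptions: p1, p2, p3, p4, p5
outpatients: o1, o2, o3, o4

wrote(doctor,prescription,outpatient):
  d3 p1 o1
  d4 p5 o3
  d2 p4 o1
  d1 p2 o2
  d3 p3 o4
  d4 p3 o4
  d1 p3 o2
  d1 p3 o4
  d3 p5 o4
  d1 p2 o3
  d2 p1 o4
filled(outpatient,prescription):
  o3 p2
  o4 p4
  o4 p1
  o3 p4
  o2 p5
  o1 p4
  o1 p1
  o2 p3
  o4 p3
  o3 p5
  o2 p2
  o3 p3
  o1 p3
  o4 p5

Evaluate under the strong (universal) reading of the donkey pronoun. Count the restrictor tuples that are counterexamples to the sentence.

0

"her" takes "an outpatient" as antecedent and "it" takes "a prescription"; both are donkey pronouns co-varying with the restrictor.
Strong reading: for every (d,p,o) with wrote(d,p,o), filled(o,p).
Restrictor triples: (d1,p2,o2)→filled(o2,p2) ✓  (d1,p2,o3)→filled(o3,p2) ✓  (d1,p3,o2)→filled(o2,p3) ✓  (d1,p3,o4)→filled(o4,p3) ✓  (d2,p1,o4)→filled(o4,p1) ✓  (d2,p4,o1)→filled(o1,p4) ✓  (d3,p1,o1)→filled(o1,p1) ✓  (d3,p3,o4)→filled(o4,p3) ✓  (d3,p5,o4)→filled(o4,p5) ✓  (d4,p3,o4)→filled(o4,p3) ✓  (d4,p5,o3)→filled(o3,p5) ✓
Counterexamples (restrictor triples failing the scope): 0.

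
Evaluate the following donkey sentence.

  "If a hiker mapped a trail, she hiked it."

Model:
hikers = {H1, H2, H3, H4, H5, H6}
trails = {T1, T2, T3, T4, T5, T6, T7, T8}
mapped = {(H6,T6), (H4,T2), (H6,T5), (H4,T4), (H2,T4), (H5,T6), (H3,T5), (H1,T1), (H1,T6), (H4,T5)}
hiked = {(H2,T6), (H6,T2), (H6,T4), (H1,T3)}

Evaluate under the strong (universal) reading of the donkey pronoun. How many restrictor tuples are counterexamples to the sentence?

"it" takes "a trail" as antecedent — a donkey pronoun bound across the clause boundary.
Strong reading: for every (h,t) with mapped(h,t), hiked(h,t).
Restrictor pairs: (H1,T1) ✗  (H1,T6) ✗  (H2,T4) ✗  (H3,T5) ✗  (H4,T2) ✗  (H4,T4) ✗  (H4,T5) ✗  (H5,T6) ✗  (H6,T5) ✗  (H6,T6) ✗
Counterexamples (restrictor pairs failing the scope): 10.

10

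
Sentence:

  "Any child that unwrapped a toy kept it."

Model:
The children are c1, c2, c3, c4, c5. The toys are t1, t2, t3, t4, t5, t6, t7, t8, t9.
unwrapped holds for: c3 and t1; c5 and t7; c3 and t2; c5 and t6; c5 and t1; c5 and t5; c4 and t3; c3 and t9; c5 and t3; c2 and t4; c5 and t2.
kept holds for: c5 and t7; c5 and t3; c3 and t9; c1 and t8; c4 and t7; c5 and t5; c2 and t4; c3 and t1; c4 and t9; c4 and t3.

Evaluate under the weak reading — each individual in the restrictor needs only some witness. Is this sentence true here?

True

"it" takes "a toy" as antecedent — a donkey pronoun bound across the clause boundary.
Weak reading: every child c with some unwrapped-toy has at least one unwrapped-toy t such that kept(c,t).
Per child: c2:✓  c3:✓  c4:✓  c5:✓
Every child in the restrictor has a witness.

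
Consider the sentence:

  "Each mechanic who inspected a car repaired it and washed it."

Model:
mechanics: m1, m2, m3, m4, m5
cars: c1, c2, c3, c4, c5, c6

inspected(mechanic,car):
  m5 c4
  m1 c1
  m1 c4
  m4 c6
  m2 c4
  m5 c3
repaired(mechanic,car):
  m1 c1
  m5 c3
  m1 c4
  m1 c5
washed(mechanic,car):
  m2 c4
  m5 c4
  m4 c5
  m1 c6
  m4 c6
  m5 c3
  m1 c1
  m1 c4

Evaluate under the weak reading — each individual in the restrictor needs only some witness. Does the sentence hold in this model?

"it" takes "a car" as antecedent — a donkey pronoun bound across the clause boundary.
Weak reading: every mechanic m with some inspected-car has at least one inspected-car c such that repaired(m,c) ∧ washed(m,c).
Per mechanic: m1:✓  m2:✗  m4:✗  m5:✓
m2 has no witness among its inspected-cars.

False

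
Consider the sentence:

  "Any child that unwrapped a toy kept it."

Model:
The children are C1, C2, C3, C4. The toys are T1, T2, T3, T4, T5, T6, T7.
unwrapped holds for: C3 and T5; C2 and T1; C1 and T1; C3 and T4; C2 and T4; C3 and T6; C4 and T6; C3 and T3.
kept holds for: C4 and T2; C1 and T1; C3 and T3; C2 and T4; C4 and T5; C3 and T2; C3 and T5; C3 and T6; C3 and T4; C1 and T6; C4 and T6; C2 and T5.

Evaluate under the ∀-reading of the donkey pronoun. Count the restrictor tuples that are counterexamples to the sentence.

1

"it" takes "a toy" as antecedent — a donkey pronoun bound across the clause boundary.
Strong reading: for every (c,t) with unwrapped(c,t), kept(c,t).
Restrictor pairs: (C1,T1) ✓  (C2,T1) ✗  (C2,T4) ✓  (C3,T3) ✓  (C3,T4) ✓  (C3,T5) ✓  (C3,T6) ✓  (C4,T6) ✓
Counterexamples (restrictor pairs failing the scope): 1.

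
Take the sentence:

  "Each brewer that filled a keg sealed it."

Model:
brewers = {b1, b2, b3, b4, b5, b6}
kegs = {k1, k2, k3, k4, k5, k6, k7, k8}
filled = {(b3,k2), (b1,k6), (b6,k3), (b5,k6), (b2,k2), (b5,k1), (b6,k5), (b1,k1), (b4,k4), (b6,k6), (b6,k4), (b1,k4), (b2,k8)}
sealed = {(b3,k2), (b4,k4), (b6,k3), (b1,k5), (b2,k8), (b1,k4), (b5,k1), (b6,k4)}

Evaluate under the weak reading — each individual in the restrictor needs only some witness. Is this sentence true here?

"it" takes "a keg" as antecedent — a donkey pronoun bound across the clause boundary.
Weak reading: every brewer b with some filled-keg has at least one filled-keg k such that sealed(b,k).
Per brewer: b1:✓  b2:✓  b3:✓  b4:✓  b5:✓  b6:✓
Every brewer in the restrictor has a witness.

True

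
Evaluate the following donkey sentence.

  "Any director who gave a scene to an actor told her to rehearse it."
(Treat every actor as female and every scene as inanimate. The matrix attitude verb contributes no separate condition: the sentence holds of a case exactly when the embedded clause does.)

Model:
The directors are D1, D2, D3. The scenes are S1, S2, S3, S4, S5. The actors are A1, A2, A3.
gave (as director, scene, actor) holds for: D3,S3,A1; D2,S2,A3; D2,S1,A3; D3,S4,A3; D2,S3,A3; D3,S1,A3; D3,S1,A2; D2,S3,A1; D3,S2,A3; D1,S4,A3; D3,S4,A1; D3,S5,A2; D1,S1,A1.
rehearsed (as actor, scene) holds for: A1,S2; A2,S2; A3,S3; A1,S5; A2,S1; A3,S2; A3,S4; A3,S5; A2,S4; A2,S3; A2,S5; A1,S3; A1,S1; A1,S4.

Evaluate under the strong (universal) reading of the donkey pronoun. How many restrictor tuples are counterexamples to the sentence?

2

"her" takes "an actor" as antecedent and "it" takes "a scene"; both are donkey pronouns co-varying with the restrictor.
Strong reading: for every (d,s,a) with gave(d,s,a), rehearsed(a,s).
Restrictor triples: (D1,S1,A1)→rehearsed(A1,S1) ✓  (D1,S4,A3)→rehearsed(A3,S4) ✓  (D2,S1,A3)→rehearsed(A3,S1) ✗  (D2,S2,A3)→rehearsed(A3,S2) ✓  (D2,S3,A1)→rehearsed(A1,S3) ✓  (D2,S3,A3)→rehearsed(A3,S3) ✓  (D3,S1,A2)→rehearsed(A2,S1) ✓  (D3,S1,A3)→rehearsed(A3,S1) ✗  (D3,S2,A3)→rehearsed(A3,S2) ✓  (D3,S3,A1)→rehearsed(A1,S3) ✓  (D3,S4,A1)→rehearsed(A1,S4) ✓  (D3,S4,A3)→rehearsed(A3,S4) ✓  (D3,S5,A2)→rehearsed(A2,S5) ✓
Counterexamples (restrictor triples failing the scope): 2.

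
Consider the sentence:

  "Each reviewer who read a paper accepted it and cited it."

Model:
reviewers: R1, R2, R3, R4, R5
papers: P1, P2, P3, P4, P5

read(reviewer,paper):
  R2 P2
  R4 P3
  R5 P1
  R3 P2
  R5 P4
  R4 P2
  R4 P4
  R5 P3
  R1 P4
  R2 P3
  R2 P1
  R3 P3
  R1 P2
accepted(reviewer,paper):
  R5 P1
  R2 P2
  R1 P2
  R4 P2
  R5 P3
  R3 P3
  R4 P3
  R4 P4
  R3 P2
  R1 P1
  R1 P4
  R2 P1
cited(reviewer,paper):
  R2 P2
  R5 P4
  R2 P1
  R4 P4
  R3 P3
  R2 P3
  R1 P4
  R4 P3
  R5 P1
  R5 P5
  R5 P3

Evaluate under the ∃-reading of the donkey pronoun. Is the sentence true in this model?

True

"it" takes "a paper" as antecedent — a donkey pronoun bound across the clause boundary.
Weak reading: every reviewer r with some read-paper has at least one read-paper p such that accepted(r,p) ∧ cited(r,p).
Per reviewer: R1:✓  R2:✓  R3:✓  R4:✓  R5:✓
Every reviewer in the restrictor has a witness.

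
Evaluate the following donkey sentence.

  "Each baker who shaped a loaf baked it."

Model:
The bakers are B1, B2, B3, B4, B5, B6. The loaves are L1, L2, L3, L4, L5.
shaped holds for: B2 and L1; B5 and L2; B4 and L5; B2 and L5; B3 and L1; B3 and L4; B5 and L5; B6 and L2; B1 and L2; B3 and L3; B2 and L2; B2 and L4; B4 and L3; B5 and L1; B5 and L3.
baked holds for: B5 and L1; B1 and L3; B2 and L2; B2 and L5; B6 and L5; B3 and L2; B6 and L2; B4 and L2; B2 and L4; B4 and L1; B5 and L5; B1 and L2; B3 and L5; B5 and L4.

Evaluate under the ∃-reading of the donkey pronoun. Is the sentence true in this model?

False

"it" takes "a loaf" as antecedent — a donkey pronoun bound across the clause boundary.
Weak reading: every baker b with some shaped-loaf has at least one shaped-loaf l such that baked(b,l).
Per baker: B1:✓  B2:✓  B3:✗  B4:✗  B5:✓  B6:✓
B3 has no witness among its shaped-loaves.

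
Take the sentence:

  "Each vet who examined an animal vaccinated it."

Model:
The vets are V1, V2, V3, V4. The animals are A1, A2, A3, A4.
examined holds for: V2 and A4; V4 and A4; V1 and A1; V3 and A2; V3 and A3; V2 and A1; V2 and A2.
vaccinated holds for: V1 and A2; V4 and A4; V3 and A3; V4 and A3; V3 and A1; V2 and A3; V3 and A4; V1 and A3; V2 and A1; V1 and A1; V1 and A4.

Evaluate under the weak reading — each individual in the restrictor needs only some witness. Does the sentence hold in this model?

True

"it" takes "an animal" as antecedent — a donkey pronoun bound across the clause boundary.
Weak reading: every vet v with some examined-animal has at least one examined-animal a such that vaccinated(v,a).
Per vet: V1:✓  V2:✓  V3:✓  V4:✓
Every vet in the restrictor has a witness.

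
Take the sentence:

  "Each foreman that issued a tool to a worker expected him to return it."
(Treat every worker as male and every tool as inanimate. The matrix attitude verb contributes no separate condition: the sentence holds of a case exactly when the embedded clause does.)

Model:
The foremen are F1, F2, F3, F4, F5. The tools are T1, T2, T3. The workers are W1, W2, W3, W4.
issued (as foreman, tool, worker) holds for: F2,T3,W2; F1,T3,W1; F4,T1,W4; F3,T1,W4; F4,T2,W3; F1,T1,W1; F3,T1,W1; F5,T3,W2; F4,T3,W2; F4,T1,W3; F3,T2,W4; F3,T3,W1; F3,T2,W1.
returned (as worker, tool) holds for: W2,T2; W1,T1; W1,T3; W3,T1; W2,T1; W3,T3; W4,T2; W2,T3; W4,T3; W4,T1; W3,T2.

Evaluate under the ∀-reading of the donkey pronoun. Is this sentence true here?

False

"him" takes "a worker" as antecedent and "it" takes "a tool"; both are donkey pronouns co-varying with the restrictor.
Strong reading: for every (f,t,w) with issued(f,t,w), returned(w,t).
Restrictor triples: (F1,T1,W1)→returned(W1,T1) ✓  (F1,T3,W1)→returned(W1,T3) ✓  (F2,T3,W2)→returned(W2,T3) ✓  (F3,T1,W1)→returned(W1,T1) ✓  (F3,T1,W4)→returned(W4,T1) ✓  (F3,T2,W1)→returned(W1,T2) ✗  (F3,T2,W4)→returned(W4,T2) ✓  (F3,T3,W1)→returned(W1,T3) ✓  (F4,T1,W3)→returned(W3,T1) ✓  (F4,T1,W4)→returned(W4,T1) ✓  (F4,T2,W3)→returned(W3,T2) ✓  (F4,T3,W2)→returned(W2,T3) ✓  (F5,T3,W2)→returned(W2,T3) ✓
Counterexample: (F3,T2,W1) — returned(W1,T2) does not hold.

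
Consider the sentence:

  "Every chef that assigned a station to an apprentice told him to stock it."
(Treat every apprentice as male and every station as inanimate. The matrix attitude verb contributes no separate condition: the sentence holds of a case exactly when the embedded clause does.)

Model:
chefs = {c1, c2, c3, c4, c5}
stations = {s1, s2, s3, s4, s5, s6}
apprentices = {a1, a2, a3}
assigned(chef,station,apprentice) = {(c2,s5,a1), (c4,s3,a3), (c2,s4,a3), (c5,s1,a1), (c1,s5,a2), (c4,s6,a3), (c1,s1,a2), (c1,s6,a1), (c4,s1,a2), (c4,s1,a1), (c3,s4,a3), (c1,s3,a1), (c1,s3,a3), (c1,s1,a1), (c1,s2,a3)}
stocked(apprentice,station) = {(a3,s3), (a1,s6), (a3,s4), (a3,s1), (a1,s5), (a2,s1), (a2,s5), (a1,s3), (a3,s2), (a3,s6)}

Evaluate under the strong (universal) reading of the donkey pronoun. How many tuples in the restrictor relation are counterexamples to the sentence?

"him" takes "an apprentice" as antecedent and "it" takes "a station"; both are donkey pronouns co-varying with the restrictor.
Strong reading: for every (c,s,a) with assigned(c,s,a), stocked(a,s).
Restrictor triples: (c1,s1,a1)→stocked(a1,s1) ✗  (c1,s1,a2)→stocked(a2,s1) ✓  (c1,s2,a3)→stocked(a3,s2) ✓  (c1,s3,a1)→stocked(a1,s3) ✓  (c1,s3,a3)→stocked(a3,s3) ✓  (c1,s5,a2)→stocked(a2,s5) ✓  (c1,s6,a1)→stocked(a1,s6) ✓  (c2,s4,a3)→stocked(a3,s4) ✓  (c2,s5,a1)→stocked(a1,s5) ✓  (c3,s4,a3)→stocked(a3,s4) ✓  (c4,s1,a1)→stocked(a1,s1) ✗  (c4,s1,a2)→stocked(a2,s1) ✓  (c4,s3,a3)→stocked(a3,s3) ✓  (c4,s6,a3)→stocked(a3,s6) ✓  (c5,s1,a1)→stocked(a1,s1) ✗
Counterexamples (restrictor triples failing the scope): 3.

3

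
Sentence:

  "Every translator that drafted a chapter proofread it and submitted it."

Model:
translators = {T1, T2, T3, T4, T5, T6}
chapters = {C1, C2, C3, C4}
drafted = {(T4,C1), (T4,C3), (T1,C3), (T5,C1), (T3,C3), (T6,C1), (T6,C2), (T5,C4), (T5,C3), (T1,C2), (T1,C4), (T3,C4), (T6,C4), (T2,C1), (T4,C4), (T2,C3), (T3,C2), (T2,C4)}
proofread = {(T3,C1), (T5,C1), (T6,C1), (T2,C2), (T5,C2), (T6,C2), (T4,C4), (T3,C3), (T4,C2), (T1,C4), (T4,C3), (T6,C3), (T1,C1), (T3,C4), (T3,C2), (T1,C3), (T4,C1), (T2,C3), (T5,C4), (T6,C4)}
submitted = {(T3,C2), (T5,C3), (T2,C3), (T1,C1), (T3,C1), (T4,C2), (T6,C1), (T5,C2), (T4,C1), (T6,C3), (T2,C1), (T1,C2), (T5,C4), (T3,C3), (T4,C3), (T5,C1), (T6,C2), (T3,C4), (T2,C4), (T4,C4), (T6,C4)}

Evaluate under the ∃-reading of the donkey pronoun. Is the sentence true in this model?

"it" takes "a chapter" as antecedent — a donkey pronoun bound across the clause boundary.
Weak reading: every translator t with some drafted-chapter has at least one drafted-chapter c such that proofread(t,c) ∧ submitted(t,c).
Per translator: T1:✗  T2:✓  T3:✓  T4:✓  T5:✓  T6:✓
T1 has no witness among its drafted-chapters.

False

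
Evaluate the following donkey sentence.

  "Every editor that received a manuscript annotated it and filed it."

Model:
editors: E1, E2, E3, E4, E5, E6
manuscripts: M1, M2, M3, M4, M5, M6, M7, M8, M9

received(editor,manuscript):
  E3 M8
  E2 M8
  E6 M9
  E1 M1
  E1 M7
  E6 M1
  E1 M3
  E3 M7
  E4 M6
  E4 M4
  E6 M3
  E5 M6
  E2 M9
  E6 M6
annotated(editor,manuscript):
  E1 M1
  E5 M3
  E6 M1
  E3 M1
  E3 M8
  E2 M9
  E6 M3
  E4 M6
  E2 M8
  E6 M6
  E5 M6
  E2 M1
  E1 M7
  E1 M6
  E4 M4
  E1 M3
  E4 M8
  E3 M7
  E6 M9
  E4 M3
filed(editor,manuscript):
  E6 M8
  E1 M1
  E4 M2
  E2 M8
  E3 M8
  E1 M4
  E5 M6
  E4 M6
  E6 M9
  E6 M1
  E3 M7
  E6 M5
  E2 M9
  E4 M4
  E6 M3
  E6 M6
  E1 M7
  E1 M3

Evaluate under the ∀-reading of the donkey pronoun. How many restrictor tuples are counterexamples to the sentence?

"it" takes "a manuscript" as antecedent — a donkey pronoun bound across the clause boundary.
Strong reading: for every (e,m) with received(e,m), annotated(e,m) ∧ filed(e,m).
Restrictor pairs: (E1,M1) ✓  (E1,M3) ✓  (E1,M7) ✓  (E2,M8) ✓  (E2,M9) ✓  (E3,M7) ✓  (E3,M8) ✓  (E4,M4) ✓  (E4,M6) ✓  (E5,M6) ✓  (E6,M1) ✓  (E6,M3) ✓  (E6,M6) ✓  (E6,M9) ✓
Counterexamples (restrictor pairs failing the scope): 0.

0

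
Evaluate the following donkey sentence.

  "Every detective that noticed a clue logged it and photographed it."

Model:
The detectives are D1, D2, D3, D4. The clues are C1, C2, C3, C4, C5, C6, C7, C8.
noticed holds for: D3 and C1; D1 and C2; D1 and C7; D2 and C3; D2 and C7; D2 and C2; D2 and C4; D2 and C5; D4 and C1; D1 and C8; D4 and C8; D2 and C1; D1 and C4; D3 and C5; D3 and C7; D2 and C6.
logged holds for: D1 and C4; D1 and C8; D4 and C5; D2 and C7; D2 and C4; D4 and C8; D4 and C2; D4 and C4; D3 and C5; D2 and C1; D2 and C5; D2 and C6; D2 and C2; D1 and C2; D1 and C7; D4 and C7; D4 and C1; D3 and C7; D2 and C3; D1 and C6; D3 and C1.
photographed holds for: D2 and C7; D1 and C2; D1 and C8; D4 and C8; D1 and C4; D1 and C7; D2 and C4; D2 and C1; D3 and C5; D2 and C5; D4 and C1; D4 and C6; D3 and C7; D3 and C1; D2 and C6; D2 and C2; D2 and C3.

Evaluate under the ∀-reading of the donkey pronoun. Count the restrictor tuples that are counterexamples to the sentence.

0

"it" takes "a clue" as antecedent — a donkey pronoun bound across the clause boundary.
Strong reading: for every (d,c) with noticed(d,c), logged(d,c) ∧ photographed(d,c).
Restrictor pairs: (D1,C2) ✓  (D1,C4) ✓  (D1,C7) ✓  (D1,C8) ✓  (D2,C1) ✓  (D2,C2) ✓  (D2,C3) ✓  (D2,C4) ✓  (D2,C5) ✓  (D2,C6) ✓  (D2,C7) ✓  (D3,C1) ✓  (D3,C5) ✓  (D3,C7) ✓  (D4,C1) ✓  (D4,C8) ✓
Counterexamples (restrictor pairs failing the scope): 0.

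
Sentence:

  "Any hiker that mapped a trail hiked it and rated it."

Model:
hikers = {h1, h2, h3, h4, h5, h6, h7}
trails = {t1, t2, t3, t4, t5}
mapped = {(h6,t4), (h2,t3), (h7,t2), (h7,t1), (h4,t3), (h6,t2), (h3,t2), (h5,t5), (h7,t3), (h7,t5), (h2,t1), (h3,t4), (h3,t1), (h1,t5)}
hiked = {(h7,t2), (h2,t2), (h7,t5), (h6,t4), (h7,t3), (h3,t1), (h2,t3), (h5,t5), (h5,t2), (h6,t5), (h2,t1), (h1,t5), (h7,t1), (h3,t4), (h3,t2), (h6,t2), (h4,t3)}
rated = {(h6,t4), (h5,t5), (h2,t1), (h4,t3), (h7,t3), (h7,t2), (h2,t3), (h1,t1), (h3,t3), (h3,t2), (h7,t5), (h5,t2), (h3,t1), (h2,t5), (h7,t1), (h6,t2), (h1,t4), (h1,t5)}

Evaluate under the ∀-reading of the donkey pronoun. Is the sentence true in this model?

"it" takes "a trail" as antecedent — a donkey pronoun bound across the clause boundary.
Strong reading: for every (h,t) with mapped(h,t), hiked(h,t) ∧ rated(h,t).
Restrictor pairs: (h1,t5) ✓  (h2,t1) ✓  (h2,t3) ✓  (h3,t1) ✓  (h3,t2) ✓  (h3,t4) ✗  (h4,t3) ✓  (h5,t5) ✓  (h6,t2) ✓  (h6,t4) ✓  (h7,t1) ✓  (h7,t2) ✓  (h7,t3) ✓  (h7,t5) ✓
Counterexample: (h3,t4) is in mapped but fails the scope.

False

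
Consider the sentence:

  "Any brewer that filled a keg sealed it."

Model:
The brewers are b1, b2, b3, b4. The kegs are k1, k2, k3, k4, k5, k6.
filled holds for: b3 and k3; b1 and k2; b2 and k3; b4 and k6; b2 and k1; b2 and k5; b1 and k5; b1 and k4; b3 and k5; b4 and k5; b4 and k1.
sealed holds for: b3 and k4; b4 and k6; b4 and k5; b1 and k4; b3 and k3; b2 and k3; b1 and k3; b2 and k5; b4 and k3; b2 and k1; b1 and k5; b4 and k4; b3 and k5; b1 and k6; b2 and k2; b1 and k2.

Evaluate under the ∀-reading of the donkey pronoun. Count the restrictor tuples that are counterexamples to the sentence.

1

"it" takes "a keg" as antecedent — a donkey pronoun bound across the clause boundary.
Strong reading: for every (b,k) with filled(b,k), sealed(b,k).
Restrictor pairs: (b1,k2) ✓  (b1,k4) ✓  (b1,k5) ✓  (b2,k1) ✓  (b2,k3) ✓  (b2,k5) ✓  (b3,k3) ✓  (b3,k5) ✓  (b4,k1) ✗  (b4,k5) ✓  (b4,k6) ✓
Counterexamples (restrictor pairs failing the scope): 1.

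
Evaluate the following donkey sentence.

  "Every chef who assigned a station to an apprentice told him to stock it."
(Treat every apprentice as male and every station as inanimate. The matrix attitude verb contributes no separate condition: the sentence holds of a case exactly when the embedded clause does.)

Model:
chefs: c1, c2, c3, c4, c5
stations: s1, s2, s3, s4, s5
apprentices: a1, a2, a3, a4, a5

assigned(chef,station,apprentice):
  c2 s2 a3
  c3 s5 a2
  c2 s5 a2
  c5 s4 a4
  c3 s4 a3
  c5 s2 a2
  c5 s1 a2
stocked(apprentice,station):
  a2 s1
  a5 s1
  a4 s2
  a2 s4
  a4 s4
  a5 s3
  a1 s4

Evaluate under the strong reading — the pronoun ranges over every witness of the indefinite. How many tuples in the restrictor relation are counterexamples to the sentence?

"him" takes "an apprentice" as antecedent and "it" takes "a station"; both are donkey pronouns co-varying with the restrictor.
Strong reading: for every (c,s,a) with assigned(c,s,a), stocked(a,s).
Restrictor triples: (c2,s2,a3)→stocked(a3,s2) ✗  (c2,s5,a2)→stocked(a2,s5) ✗  (c3,s4,a3)→stocked(a3,s4) ✗  (c3,s5,a2)→stocked(a2,s5) ✗  (c5,s1,a2)→stocked(a2,s1) ✓  (c5,s2,a2)→stocked(a2,s2) ✗  (c5,s4,a4)→stocked(a4,s4) ✓
Counterexamples (restrictor triples failing the scope): 5.

5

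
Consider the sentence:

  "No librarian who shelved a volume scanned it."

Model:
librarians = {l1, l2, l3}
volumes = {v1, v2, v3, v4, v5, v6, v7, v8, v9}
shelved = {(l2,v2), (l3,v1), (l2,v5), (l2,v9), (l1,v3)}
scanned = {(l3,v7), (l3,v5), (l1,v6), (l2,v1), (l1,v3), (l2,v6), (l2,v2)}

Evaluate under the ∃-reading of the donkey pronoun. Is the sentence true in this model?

False

"it" takes "a volume" as antecedent — a donkey pronoun bound across the clause boundary.
Truth condition: for no (l,v) with shelved(l,v) does scanned(l,v) hold.
Restrictor pairs — does the scope hold? (l1,v3):holds  (l2,v2):holds  (l2,v5):fails  (l2,v9):fails  (l3,v1):fails
Scope holds for 2 pair(s), so the sentence is false.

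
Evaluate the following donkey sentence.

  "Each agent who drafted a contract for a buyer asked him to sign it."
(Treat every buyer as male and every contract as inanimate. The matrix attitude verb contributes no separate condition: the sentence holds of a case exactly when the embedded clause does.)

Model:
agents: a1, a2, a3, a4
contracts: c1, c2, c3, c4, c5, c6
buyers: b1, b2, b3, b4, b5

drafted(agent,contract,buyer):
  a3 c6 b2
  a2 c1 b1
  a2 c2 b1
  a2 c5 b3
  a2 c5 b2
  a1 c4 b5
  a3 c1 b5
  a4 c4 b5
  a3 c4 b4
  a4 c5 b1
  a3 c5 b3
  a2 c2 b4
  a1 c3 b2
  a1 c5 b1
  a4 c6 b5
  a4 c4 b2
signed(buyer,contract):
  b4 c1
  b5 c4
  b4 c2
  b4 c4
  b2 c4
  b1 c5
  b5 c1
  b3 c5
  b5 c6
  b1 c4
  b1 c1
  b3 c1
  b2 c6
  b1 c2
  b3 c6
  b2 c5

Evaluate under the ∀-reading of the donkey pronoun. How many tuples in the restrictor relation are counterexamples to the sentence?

1

"him" takes "a buyer" as antecedent and "it" takes "a contract"; both are donkey pronouns co-varying with the restrictor.
Strong reading: for every (a,c,b) with drafted(a,c,b), signed(b,c).
Restrictor triples: (a1,c3,b2)→signed(b2,c3) ✗  (a1,c4,b5)→signed(b5,c4) ✓  (a1,c5,b1)→signed(b1,c5) ✓  (a2,c1,b1)→signed(b1,c1) ✓  (a2,c2,b1)→signed(b1,c2) ✓  (a2,c2,b4)→signed(b4,c2) ✓  (a2,c5,b2)→signed(b2,c5) ✓  (a2,c5,b3)→signed(b3,c5) ✓  (a3,c1,b5)→signed(b5,c1) ✓  (a3,c4,b4)→signed(b4,c4) ✓  (a3,c5,b3)→signed(b3,c5) ✓  (a3,c6,b2)→signed(b2,c6) ✓  (a4,c4,b2)→signed(b2,c4) ✓  (a4,c4,b5)→signed(b5,c4) ✓  (a4,c5,b1)→signed(b1,c5) ✓  (a4,c6,b5)→signed(b5,c6) ✓
Counterexamples (restrictor triples failing the scope): 1.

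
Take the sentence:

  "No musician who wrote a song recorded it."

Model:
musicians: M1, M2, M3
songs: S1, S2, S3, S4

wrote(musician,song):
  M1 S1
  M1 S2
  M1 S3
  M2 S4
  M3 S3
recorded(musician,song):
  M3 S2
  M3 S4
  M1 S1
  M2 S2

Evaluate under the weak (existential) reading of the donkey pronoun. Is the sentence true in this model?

False

"it" takes "a song" as antecedent — a donkey pronoun bound across the clause boundary.
Truth condition: for no (m,s) with wrote(m,s) does recorded(m,s) hold.
Restrictor pairs — does the scope hold? (M1,S1):holds  (M1,S2):fails  (M1,S3):fails  (M2,S4):fails  (M3,S3):fails
Scope holds for 1 pair(s), so the sentence is false.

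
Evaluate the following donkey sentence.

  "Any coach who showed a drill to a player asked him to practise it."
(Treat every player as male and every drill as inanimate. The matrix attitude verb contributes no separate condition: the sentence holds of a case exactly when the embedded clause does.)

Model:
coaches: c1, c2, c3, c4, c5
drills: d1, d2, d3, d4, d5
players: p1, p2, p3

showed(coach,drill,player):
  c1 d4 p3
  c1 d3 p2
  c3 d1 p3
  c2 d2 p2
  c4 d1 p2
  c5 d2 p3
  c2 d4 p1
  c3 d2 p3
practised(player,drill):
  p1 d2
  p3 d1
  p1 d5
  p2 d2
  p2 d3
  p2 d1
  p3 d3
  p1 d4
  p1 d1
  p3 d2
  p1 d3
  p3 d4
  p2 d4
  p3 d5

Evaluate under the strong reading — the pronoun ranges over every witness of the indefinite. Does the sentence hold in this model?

True

"him" takes "a player" as antecedent and "it" takes "a drill"; both are donkey pronouns co-varying with the restrictor.
Strong reading: for every (c,d,p) with showed(c,d,p), practised(p,d).
Restrictor triples: (c1,d3,p2)→practised(p2,d3) ✓  (c1,d4,p3)→practised(p3,d4) ✓  (c2,d2,p2)→practised(p2,d2) ✓  (c2,d4,p1)→practised(p1,d4) ✓  (c3,d1,p3)→practised(p3,d1) ✓  (c3,d2,p3)→practised(p3,d2) ✓  (c4,d1,p2)→practised(p2,d1) ✓  (c5,d2,p3)→practised(p3,d2) ✓
Every restrictor triple satisfies the scope.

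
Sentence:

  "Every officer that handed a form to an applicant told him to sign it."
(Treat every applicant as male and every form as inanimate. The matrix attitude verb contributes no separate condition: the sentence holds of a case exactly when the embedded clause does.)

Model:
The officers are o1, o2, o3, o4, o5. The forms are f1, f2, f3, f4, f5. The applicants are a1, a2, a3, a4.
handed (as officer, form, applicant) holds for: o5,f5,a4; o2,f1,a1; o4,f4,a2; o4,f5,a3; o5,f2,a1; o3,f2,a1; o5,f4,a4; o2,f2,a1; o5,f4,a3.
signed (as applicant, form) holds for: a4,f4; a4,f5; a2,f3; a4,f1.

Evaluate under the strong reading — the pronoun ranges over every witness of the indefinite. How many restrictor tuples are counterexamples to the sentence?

"him" takes "an applicant" as antecedent and "it" takes "a form"; both are donkey pronouns co-varying with the restrictor.
Strong reading: for every (o,f,a) with handed(o,f,a), signed(a,f).
Restrictor triples: (o2,f1,a1)→signed(a1,f1) ✗  (o2,f2,a1)→signed(a1,f2) ✗  (o3,f2,a1)→signed(a1,f2) ✗  (o4,f4,a2)→signed(a2,f4) ✗  (o4,f5,a3)→signed(a3,f5) ✗  (o5,f2,a1)→signed(a1,f2) ✗  (o5,f4,a3)→signed(a3,f4) ✗  (o5,f4,a4)→signed(a4,f4) ✓  (o5,f5,a4)→signed(a4,f5) ✓
Counterexamples (restrictor triples failing the scope): 7.

7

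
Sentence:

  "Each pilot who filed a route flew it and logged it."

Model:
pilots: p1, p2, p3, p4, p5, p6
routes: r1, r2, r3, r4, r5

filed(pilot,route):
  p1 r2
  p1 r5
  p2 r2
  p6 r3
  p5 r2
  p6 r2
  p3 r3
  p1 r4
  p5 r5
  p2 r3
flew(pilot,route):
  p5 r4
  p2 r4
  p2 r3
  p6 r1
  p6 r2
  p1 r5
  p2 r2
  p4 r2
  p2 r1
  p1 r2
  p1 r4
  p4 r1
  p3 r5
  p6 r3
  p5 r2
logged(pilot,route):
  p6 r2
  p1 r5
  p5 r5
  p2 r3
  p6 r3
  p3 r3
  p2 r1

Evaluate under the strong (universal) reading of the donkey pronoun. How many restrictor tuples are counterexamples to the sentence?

"it" takes "a route" as antecedent — a donkey pronoun bound across the clause boundary.
Strong reading: for every (p,r) with filed(p,r), flew(p,r) ∧ logged(p,r).
Restrictor pairs: (p1,r2) ✗  (p1,r4) ✗  (p1,r5) ✓  (p2,r2) ✗  (p2,r3) ✓  (p3,r3) ✗  (p5,r2) ✗  (p5,r5) ✗  (p6,r2) ✓  (p6,r3) ✓
Counterexamples (restrictor pairs failing the scope): 6.

6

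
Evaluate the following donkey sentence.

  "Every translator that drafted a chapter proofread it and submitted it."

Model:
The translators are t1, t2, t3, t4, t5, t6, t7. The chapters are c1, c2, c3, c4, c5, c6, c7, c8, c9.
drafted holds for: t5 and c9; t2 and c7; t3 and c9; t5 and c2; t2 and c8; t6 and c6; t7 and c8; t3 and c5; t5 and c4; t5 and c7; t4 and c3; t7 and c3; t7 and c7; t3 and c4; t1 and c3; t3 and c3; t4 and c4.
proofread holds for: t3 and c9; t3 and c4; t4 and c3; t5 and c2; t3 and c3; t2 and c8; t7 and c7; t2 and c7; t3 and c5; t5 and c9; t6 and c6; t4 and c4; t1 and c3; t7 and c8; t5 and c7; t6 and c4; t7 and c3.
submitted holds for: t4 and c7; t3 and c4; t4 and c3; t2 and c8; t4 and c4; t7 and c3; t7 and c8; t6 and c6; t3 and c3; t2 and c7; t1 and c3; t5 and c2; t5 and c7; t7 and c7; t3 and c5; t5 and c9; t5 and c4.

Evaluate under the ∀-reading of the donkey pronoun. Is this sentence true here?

"it" takes "a chapter" as antecedent — a donkey pronoun bound across the clause boundary.
Strong reading: for every (t,c) with drafted(t,c), proofread(t,c) ∧ submitted(t,c).
Restrictor pairs: (t1,c3) ✓  (t2,c7) ✓  (t2,c8) ✓  (t3,c3) ✓  (t3,c4) ✓  (t3,c5) ✓  (t3,c9) ✗  (t4,c3) ✓  (t4,c4) ✓  (t5,c2) ✓  (t5,c4) ✗  (t5,c7) ✓  (t5,c9) ✓  (t6,c6) ✓  (t7,c3) ✓  (t7,c7) ✓  (t7,c8) ✓
Counterexample: (t3,c9) is in drafted but fails the scope.

False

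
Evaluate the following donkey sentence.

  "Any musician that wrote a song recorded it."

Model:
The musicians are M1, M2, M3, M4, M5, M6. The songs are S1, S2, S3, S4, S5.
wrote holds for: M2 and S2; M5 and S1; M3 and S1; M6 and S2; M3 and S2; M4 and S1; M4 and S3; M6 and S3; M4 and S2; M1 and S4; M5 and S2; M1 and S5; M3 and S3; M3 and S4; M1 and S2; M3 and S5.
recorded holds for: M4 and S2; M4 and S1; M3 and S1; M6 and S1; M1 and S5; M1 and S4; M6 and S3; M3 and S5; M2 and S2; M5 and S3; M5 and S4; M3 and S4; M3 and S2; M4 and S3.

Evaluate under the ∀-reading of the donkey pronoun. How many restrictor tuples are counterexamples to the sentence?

5

"it" takes "a song" as antecedent — a donkey pronoun bound across the clause boundary.
Strong reading: for every (m,s) with wrote(m,s), recorded(m,s).
Restrictor pairs: (M1,S2) ✗  (M1,S4) ✓  (M1,S5) ✓  (M2,S2) ✓  (M3,S1) ✓  (M3,S2) ✓  (M3,S3) ✗  (M3,S4) ✓  (M3,S5) ✓  (M4,S1) ✓  (M4,S2) ✓  (M4,S3) ✓  (M5,S1) ✗  (M5,S2) ✗  (M6,S2) ✗  (M6,S3) ✓
Counterexamples (restrictor pairs failing the scope): 5.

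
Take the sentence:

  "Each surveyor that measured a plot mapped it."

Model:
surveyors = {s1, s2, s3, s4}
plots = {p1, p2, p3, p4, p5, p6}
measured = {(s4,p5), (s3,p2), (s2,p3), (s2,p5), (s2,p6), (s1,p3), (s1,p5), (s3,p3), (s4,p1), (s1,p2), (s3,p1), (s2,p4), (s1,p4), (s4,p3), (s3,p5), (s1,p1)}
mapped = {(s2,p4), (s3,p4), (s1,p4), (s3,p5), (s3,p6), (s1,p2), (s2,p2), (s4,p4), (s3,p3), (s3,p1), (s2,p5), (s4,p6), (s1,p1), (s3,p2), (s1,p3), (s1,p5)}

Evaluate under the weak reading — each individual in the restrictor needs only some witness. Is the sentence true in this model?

False

"it" takes "a plot" as antecedent — a donkey pronoun bound across the clause boundary.
Weak reading: every surveyor s with some measured-plot has at least one measured-plot p such that mapped(s,p).
Per surveyor: s1:✓  s2:✓  s3:✓  s4:✗
s4 has no witness among its measured-plots.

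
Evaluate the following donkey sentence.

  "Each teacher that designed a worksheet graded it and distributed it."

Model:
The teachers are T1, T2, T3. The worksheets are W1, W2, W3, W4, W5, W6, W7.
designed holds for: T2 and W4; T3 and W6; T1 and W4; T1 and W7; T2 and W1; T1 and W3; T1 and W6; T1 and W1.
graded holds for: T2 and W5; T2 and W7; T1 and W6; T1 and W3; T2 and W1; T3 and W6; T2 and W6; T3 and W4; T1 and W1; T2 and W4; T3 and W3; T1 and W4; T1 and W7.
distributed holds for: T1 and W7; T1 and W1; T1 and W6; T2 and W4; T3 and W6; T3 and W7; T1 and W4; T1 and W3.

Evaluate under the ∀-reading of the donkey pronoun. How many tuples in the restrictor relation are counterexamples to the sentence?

"it" takes "a worksheet" as antecedent — a donkey pronoun bound across the clause boundary.
Strong reading: for every (t,w) with designed(t,w), graded(t,w) ∧ distributed(t,w).
Restrictor pairs: (T1,W1) ✓  (T1,W3) ✓  (T1,W4) ✓  (T1,W6) ✓  (T1,W7) ✓  (T2,W1) ✗  (T2,W4) ✓  (T3,W6) ✓
Counterexamples (restrictor pairs failing the scope): 1.

1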